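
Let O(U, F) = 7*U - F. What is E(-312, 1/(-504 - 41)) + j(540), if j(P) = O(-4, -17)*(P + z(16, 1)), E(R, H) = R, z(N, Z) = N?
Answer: -6428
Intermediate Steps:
O(U, F) = -F + 7*U
j(P) = -176 - 11*P (j(P) = (-1*(-17) + 7*(-4))*(P + 16) = (17 - 28)*(16 + P) = -11*(16 + P) = -176 - 11*P)
E(-312, 1/(-504 - 41)) + j(540) = -312 + (-176 - 11*540) = -312 + (-176 - 5940) = -312 - 6116 = -6428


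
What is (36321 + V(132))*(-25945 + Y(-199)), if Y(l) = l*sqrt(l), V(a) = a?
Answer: -945773085 - 7254147*I*sqrt(199) ≈ -9.4577e+8 - 1.0233e+8*I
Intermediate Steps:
Y(l) = l**(3/2)
(36321 + V(132))*(-25945 + Y(-199)) = (36321 + 132)*(-25945 + (-199)**(3/2)) = 36453*(-25945 - 199*I*sqrt(199)) = -945773085 - 7254147*I*sqrt(199)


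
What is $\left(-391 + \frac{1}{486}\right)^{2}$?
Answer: $\frac{36109500625}{236196} \approx 1.5288 \cdot 10^{5}$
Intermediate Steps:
$\left(-391 + \frac{1}{486}\right)^{2} = \left(- \frac{190025}{486}\right)^{2} = \frac{36109500625}{236196}$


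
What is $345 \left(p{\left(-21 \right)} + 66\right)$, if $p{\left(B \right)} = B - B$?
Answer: $22770$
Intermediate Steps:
$p{\left(B \right)} = 0$
$345 \left(p{\left(-21 \right)} + 66\right) = 345 \left(0 + 66\right) = 345 \cdot 66 = 22770$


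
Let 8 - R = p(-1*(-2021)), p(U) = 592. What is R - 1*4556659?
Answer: -4557243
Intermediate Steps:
R = -584 (R = 8 - 1*592 = 8 - 592 = -584)
R - 1*4556659 = -584 - 1*4556659 = -584 - 4556659 = -4557243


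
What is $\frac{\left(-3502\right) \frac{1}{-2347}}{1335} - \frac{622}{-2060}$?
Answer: $\frac{195609251}{645448470} \approx 0.30306$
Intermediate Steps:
$\frac{\left(-3502\right) \frac{1}{-2347}}{1335} - \frac{622}{-2060} = \left(-3502\right) \left(- \frac{1}{2347}\right) \frac{1}{1335} - - \frac{311}{1030} = \frac{3502}{2347} \cdot \frac{1}{1335} + \frac{311}{1030} = \frac{3502}{3133245} + \frac{311}{1030} = \frac{195609251}{645448470}$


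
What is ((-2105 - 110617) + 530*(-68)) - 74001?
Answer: -222763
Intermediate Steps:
((-2105 - 110617) + 530*(-68)) - 74001 = (-112722 - 36040) - 74001 = -148762 - 74001 = -222763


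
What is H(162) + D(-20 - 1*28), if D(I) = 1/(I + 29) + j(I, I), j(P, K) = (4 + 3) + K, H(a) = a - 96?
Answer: 474/19 ≈ 24.947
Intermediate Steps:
H(a) = -96 + a
j(P, K) = 7 + K
D(I) = 7 + I + 1/(29 + I) (D(I) = 1/(I + 29) + (7 + I) = 1/(29 + I) + (7 + I) = 7 + I + 1/(29 + I))
H(162) + D(-20 - 1*28) = (-96 + 162) + (204 + (-20 - 1*28)**2 + 36*(-20 - 1*28))/(29 + (-20 - 1*28)) = 66 + (204 + (-20 - 28)**2 + 36*(-20 - 28))/(29 + (-20 - 28)) = 66 + (204 + (-48)**2 + 36*(-48))/(29 - 48) = 66 + (204 + 2304 - 1728)/(-19) = 66 - 1/19*780 = 66 - 780/19 = 474/19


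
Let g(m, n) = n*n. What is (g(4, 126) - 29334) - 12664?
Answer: -26122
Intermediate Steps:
g(m, n) = n**2
(g(4, 126) - 29334) - 12664 = (126**2 - 29334) - 12664 = (15876 - 29334) - 12664 = -13458 - 12664 = -26122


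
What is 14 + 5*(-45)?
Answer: -211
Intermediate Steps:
14 + 5*(-45) = 14 - 225 = -211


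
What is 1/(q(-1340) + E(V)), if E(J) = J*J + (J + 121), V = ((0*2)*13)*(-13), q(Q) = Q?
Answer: -1/1219 ≈ -0.00082034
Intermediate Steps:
V = 0 (V = (0*13)*(-13) = 0*(-13) = 0)
E(J) = 121 + J + J² (E(J) = J² + (121 + J) = 121 + J + J²)
1/(q(-1340) + E(V)) = 1/(-1340 + (121 + 0 + 0²)) = 1/(-1340 + (121 + 0 + 0)) = 1/(-1340 + 121) = 1/(-1219) = -1/1219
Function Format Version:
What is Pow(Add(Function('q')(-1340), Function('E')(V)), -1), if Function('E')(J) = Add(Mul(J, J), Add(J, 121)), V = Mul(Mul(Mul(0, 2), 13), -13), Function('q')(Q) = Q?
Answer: Rational(-1, 1219) ≈ -0.00082034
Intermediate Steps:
V = 0 (V = Mul(Mul(0, 13), -13) = Mul(0, -13) = 0)
Function('E')(J) = Add(121, J, Pow(J, 2)) (Function('E')(J) = Add(Pow(J, 2), Add(121, J)) = Add(121, J, Pow(J, 2)))
Pow(Add(Function('q')(-1340), Function('E')(V)), -1) = Pow(Add(-1340, Add(121, 0, Pow(0, 2))), -1) = Pow(Add(-1340, Add(121, 0, 0)), -1) = Pow(Add(-1340, 121), -1) = Pow(-1219, -1) = Rational(-1, 1219)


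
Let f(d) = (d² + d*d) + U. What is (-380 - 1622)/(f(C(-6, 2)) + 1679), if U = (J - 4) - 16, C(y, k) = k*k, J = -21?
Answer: -1001/835 ≈ -1.1988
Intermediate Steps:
C(y, k) = k²
U = -41 (U = (-21 - 4) - 16 = -25 - 16 = -41)
f(d) = -41 + 2*d² (f(d) = (d² + d*d) - 41 = (d² + d²) - 41 = 2*d² - 41 = -41 + 2*d²)
(-380 - 1622)/(f(C(-6, 2)) + 1679) = (-380 - 1622)/((-41 + 2*(2²)²) + 1679) = -2002/((-41 + 2*4²) + 1679) = -2002/((-41 + 2*16) + 1679) = -2002/((-41 + 32) + 1679) = -2002/(-9 + 1679) = -2002/1670 = -2002*1/1670 = -1001/835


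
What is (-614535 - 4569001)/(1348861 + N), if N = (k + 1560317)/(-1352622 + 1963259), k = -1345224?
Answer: -1582629436216/411832324775 ≈ -3.8429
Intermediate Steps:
N = 215093/610637 (N = (-1345224 + 1560317)/(-1352622 + 1963259) = 215093/610637 ≈ 0.35224)
(-614535 - 4569001)/(1348861 + N) = (-614535 - 4569001)/(1348861 + 215093/610637) = -5183536/823664649550/610637 = -5183536*610637/823664649550 = -1582629436216/411832324775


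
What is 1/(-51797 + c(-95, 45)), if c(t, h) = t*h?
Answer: -1/56072 ≈ -1.7834e-5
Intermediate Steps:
c(t, h) = h*t
1/(-51797 + c(-95, 45)) = 1/(-51797 + 45*(-95)) = 1/(-51797 - 4275) = 1/(-56072) = -1/56072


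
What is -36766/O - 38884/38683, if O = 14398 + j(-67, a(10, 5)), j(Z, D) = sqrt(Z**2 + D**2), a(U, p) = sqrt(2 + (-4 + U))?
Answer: -28537683540632/8018904936481 + 36766*sqrt(4497)/207297907 ≈ -3.5469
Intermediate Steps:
a(U, p) = sqrt(-2 + U)
j(Z, D) = sqrt(D**2 + Z**2)
O = 14398 + sqrt(4497) (O = 14398 + sqrt((sqrt(-2 + 10))**2 + (-67)**2) = 14398 + sqrt((sqrt(8))**2 + 4489) = 14398 + sqrt((2*sqrt(2))**2 + 4489) = 14398 + sqrt(8 + 4489) = 14398 + sqrt(4497) ≈ 14465.)
-36766/O - 38884/38683 = -36766/(14398 + sqrt(4497)) - 38884/38683 = -38884/38683 - 36766/(14398 + sqrt(4497))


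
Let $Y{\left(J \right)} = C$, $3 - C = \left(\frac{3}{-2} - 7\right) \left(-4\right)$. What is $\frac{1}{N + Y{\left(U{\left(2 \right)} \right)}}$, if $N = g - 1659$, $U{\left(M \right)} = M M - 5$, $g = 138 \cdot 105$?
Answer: $\frac{1}{12800} \approx 7.8125 \cdot 10^{-5}$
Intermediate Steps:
$g = 14490$
$C = -31$ ($C = 3 - \left(\frac{3}{-2} - 7\right) \left(-4\right) = 3 - \left(3 \left(- \frac{1}{2}\right) - 7\right) \left(-4\right) = 3 - \left(- \frac{3}{2} - 7\right) \left(-4\right) = 3 - \left(- \frac{17}{2}\right) \left(-4\right) = 3 - 34 = -31$)
$U{\left(M \right)} = -5 + M^{2}$ ($U{\left(M \right)} = M^{2} - 5 = -5 + M^{2}$)
$N = 12831$ ($N = 14490 - 1659 = 12831$)
$Y{\left(J \right)} = -31$
$\frac{1}{N + Y{\left(U{\left(2 \right)} \right)}} = \frac{1}{12831 - 31} = \frac{1}{12800}$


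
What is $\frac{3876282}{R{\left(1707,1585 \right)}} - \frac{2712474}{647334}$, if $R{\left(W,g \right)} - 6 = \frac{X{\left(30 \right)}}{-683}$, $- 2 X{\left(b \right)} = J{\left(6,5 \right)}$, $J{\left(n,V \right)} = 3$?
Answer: $\frac{21158099228361}{32762293} \approx 6.4581 \cdot 10^{5}$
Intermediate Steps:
$X{\left(b \right)} = - \frac{3}{2}$ ($X{\left(b \right)} = \left(- \frac{1}{2}\right) 3 = - \frac{3}{2}$)
$R{\left(W,g \right)} = \frac{8199}{1366}$ ($R{\left(W,g \right)} = 6 - \frac{3}{2 \left(-683\right)} = 6 - - \frac{3}{1366} = 6 + \frac{3}{1366} = \frac{8199}{1366}$)
$\frac{3876282}{R{\left(1707,1585 \right)}} - \frac{2712474}{647334} = \frac{3876282}{\frac{8199}{1366}} - \frac{2712474}{647334} = 3876282 \cdot \frac{1366}{8199} - \frac{150693}{35963} = \frac{588333468}{911} - \frac{150693}{35963} = \frac{21158099228361}{32762293}$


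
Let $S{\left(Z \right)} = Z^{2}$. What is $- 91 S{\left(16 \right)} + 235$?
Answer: $-23061$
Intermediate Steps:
$- 91 S{\left(16 \right)} + 235 = - 91 \cdot 16^{2} + 235 = \left(-91\right) 256 + 235 = -23296 + 235 = -23061$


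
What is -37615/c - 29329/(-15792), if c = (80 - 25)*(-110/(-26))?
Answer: -1526697763/9554160 ≈ -159.79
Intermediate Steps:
c = 3025/13 (c = 55*(-110*(-1/26)) = 55*(55/13) = 3025/13 ≈ 232.69)
-37615/c - 29329/(-15792) = -37615/3025/13 - 29329/(-15792) = -37615*13/3025 - 29329*(-1/15792) = -97799/605 + 29329/15792 = -1526697763/9554160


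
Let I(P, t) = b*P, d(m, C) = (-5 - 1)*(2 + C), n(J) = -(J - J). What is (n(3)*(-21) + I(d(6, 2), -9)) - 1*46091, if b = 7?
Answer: -46259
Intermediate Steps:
n(J) = 0 (n(J) = -1*0 = 0)
d(m, C) = -12 - 6*C (d(m, C) = -6*(2 + C) = -12 - 6*C)
I(P, t) = 7*P
(n(3)*(-21) + I(d(6, 2), -9)) - 1*46091 = (0*(-21) + 7*(-12 - 6*2)) - 1*46091 = (0 + 7*(-12 - 12)) - 46091 = (0 + 7*(-24)) - 46091 = (0 - 168) - 46091 = -168 - 46091 = -46259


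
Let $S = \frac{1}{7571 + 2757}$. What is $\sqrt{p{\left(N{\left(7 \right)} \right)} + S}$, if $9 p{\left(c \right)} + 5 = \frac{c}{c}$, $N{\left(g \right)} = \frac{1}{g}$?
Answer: $\frac{i \sqrt{106644346}}{15492} \approx 0.66659 i$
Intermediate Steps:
$p{\left(c \right)} = - \frac{4}{9}$ ($p{\left(c \right)} = - \frac{5}{9} + \frac{c \frac{1}{c}}{9} = - \frac{5}{9} + \frac{1}{9} \cdot 1 = - \frac{5}{9} + \frac{1}{9} = - \frac{4}{9}$)
$S = \frac{1}{10328} \approx 9.6824 \cdot 10^{-5}$
$\sqrt{p{\left(N{\left(7 \right)} \right)} + S} = \sqrt{- \frac{4}{9} + \frac{1}{10328}} = \sqrt{- \frac{41303}{92952}} = \frac{i \sqrt{106644346}}{15492}$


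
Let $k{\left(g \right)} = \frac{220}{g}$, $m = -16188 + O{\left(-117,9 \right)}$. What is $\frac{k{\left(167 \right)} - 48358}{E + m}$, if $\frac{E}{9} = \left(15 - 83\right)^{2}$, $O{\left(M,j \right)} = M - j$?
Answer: $- \frac{4037783}{2112717} \approx -1.9112$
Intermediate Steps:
$E = 41616$ ($E = 9 \left(15 - 83\right)^{2} = 9 \left(-68\right)^{2} = 9 \cdot 4624 = 41616$)
$m = -16314$ ($m = -16188 - 126 = -16314$)
$\frac{k{\left(167 \right)} - 48358}{E + m} = \frac{\frac{220}{167} - 48358}{41616 - 16314} = \frac{220 \cdot \frac{1}{167} - 48358}{25302} = \left(\frac{220}{167} - 48358\right) \frac{1}{25302} = \left(- \frac{8075566}{167}\right) \frac{1}{25302} = - \frac{4037783}{2112717}$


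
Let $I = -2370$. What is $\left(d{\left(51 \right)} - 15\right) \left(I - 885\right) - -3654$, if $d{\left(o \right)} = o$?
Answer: $-113526$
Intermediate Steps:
$\left(d{\left(51 \right)} - 15\right) \left(I - 885\right) - -3654 = \left(51 - 15\right) \left(-2370 - 885\right) - -3654 = 36 \left(-3255\right) + 3654 = -117180 + 3654 = -113526$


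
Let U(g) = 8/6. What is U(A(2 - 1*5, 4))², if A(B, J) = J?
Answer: 16/9 ≈ 1.7778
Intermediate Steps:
U(g) = 4/3 (U(g) = 8*(⅙) = 4/3)
U(A(2 - 1*5, 4))² = (4/3)² = 16/9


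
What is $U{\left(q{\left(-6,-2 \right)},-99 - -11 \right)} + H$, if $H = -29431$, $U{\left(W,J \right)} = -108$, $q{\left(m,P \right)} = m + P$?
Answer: $-29539$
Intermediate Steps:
$q{\left(m,P \right)} = P + m$
$U{\left(q{\left(-6,-2 \right)},-99 - -11 \right)} + H = -108 - 29431 = -29539$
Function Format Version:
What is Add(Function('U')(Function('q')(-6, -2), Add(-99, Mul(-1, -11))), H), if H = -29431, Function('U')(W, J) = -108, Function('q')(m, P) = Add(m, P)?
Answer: -29539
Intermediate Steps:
Function('q')(m, P) = Add(P, m)
Add(Function('U')(Function('q')(-6, -2), Add(-99, Mul(-1, -11))), H) = Add(-108, -29431) = -29539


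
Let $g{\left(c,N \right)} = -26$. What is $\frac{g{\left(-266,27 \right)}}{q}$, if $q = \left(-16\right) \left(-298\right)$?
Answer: $- \frac{13}{2384} \approx -0.005453$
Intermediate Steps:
$q = 4768$
$\frac{g{\left(-266,27 \right)}}{q} = - \frac{26}{4768} = \left(-26\right) \frac{1}{4768} = - \frac{13}{2384}$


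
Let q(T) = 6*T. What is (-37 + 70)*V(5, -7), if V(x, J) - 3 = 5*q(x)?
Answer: 5049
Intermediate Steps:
V(x, J) = 3 + 30*x (V(x, J) = 3 + 5*(6*x) = 3 + 30*x)
(-37 + 70)*V(5, -7) = (-37 + 70)*(3 + 30*5) = 33*(3 + 150) = 33*153 = 5049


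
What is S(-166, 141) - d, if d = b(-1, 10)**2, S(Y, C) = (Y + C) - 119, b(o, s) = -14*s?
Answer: -19744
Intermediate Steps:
S(Y, C) = -119 + C + Y (S(Y, C) = (C + Y) - 119 = -119 + C + Y)
d = 19600 (d = (-14*10)**2 = (-140)**2 = 19600)
S(-166, 141) - d = (-119 + 141 - 166) - 1*19600 = -144 - 19600 = -19744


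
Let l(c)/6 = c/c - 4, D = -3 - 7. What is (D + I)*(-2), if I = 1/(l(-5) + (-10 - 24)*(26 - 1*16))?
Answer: 3581/179 ≈ 20.006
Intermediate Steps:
D = -10
l(c) = -18 (l(c) = 6*(c/c - 4) = 6*(1 - 4) = 6*(-3) = -18)
I = -1/358 (I = 1/(-18 + (-10 - 24)*(26 - 1*16)) = 1/(-18 - 34*(26 - 16)) = 1/(-18 - 34*10) = 1/(-18 - 340) = 1/(-358) = -1/358 ≈ -0.0027933)
(D + I)*(-2) = (-10 - 1/358)*(-2) = -3581/358*(-2) = 3581/179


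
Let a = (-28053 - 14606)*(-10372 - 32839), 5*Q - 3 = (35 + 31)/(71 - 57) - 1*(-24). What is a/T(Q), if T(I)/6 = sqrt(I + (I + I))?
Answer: 1843338049*sqrt(2590)/1332 ≈ 7.0429e+7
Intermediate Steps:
Q = 222/35 (Q = 3/5 + ((35 + 31)/(71 - 57) - 1*(-24))/5 = 3/5 + (66/14 + 24)/5 = 3/5 + (66*(1/14) + 24)/5 = 3/5 + (33/7 + 24)/5 = 3/5 + (1/5)*(201/7) = 3/5 + 201/35 = 222/35 ≈ 6.3429)
a = 1843338049 (a = -42659*(-43211) = 1843338049)
T(I) = 6*sqrt(3)*sqrt(I) (T(I) = 6*sqrt(I + (I + I)) = 6*sqrt(I + 2*I) = 6*sqrt(3*I) = 6*(sqrt(3)*sqrt(I)) = 6*sqrt(3)*sqrt(I))
a/T(Q) = 1843338049/((6*sqrt(3)*sqrt(222/35))) = 1843338049/((6*sqrt(3)*(sqrt(7770)/35))) = 1843338049/((18*sqrt(2590)/35)) = 1843338049*(sqrt(2590)/1332) = 1843338049*sqrt(2590)/1332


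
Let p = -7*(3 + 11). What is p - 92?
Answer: -190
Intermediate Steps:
p = -98 (p = -7*14 = -98)
p - 92 = -98 - 92 = -190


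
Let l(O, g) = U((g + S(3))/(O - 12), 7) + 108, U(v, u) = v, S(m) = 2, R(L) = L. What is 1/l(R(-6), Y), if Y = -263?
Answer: 2/245 ≈ 0.0081633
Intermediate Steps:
l(O, g) = 108 + (2 + g)/(-12 + O) (l(O, g) = (g + 2)/(O - 12) + 108 = (2 + g)/(-12 + O) + 108 = 108 + (2 + g)/(-12 + O))
1/l(R(-6), Y) = 1/((-1294 - 263 + 108*(-6))/(-12 - 6)) = 1/((-1294 - 263 - 648)/(-18)) = 1/(-1/18*(-2205)) = 1/(245/2) = 2/245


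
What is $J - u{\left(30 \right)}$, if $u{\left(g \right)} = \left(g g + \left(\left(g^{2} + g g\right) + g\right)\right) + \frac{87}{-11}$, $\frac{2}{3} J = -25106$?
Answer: $- \frac{444192}{11} \approx -40381.0$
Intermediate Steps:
$J = -37659$ ($J = \frac{3}{2} \left(-25106\right) = -37659$)
$u{\left(g \right)} = - \frac{87}{11} + g + 3 g^{2}$ ($u{\left(g \right)} = \left(g^{2} + \left(\left(g^{2} + g^{2}\right) + g\right)\right) + 87 \left(- \frac{1}{11}\right) = \left(g^{2} + \left(2 g^{2} + g\right)\right) - \frac{87}{11} = \left(g^{2} + \left(g + 2 g^{2}\right)\right) - \frac{87}{11} = \left(g + 3 g^{2}\right) - \frac{87}{11} = - \frac{87}{11} + g + 3 g^{2}$)
$J - u{\left(30 \right)} = -37659 - \left(- \frac{87}{11} + 30 + 3 \cdot 30^{2}\right) = -37659 - \left(- \frac{87}{11} + 30 + 3 \cdot 900\right) = -37659 - \left(- \frac{87}{11} + 30 + 2700\right) = -37659 - \frac{29943}{11} = - \frac{444192}{11}$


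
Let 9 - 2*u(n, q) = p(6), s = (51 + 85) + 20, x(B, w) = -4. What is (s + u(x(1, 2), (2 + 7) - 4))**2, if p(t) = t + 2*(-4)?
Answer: 104329/4 ≈ 26082.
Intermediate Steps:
p(t) = -8 + t (p(t) = t - 8 = -8 + t)
s = 156 (s = 136 + 20 = 156)
u(n, q) = 11/2 (u(n, q) = 9/2 - (-8 + 6)/2 = 9/2 - 1/2*(-2) = 9/2 + 1 = 11/2)
(s + u(x(1, 2), (2 + 7) - 4))**2 = (156 + 11/2)**2 = (323/2)**2 = 104329/4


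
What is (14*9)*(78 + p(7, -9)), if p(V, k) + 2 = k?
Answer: 8442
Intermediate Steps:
p(V, k) = -2 + k
(14*9)*(78 + p(7, -9)) = (14*9)*(78 + (-2 - 9)) = 126*(78 - 11) = 126*67 = 8442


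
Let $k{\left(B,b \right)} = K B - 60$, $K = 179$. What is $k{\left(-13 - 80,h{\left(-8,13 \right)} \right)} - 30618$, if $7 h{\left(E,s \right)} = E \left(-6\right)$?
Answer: $-47325$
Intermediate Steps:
$h{\left(E,s \right)} = - \frac{6 E}{7}$ ($h{\left(E,s \right)} = \frac{E \left(-6\right)}{7} = \frac{\left(-6\right) E}{7} = - \frac{6 E}{7}$)
$k{\left(B,b \right)} = -60 + 179 B$ ($k{\left(B,b \right)} = 179 B - 60 = -60 + 179 B$)
$k{\left(-13 - 80,h{\left(-8,13 \right)} \right)} - 30618 = \left(-60 + 179 \left(-13 - 80\right)\right) - 30618 = \left(-60 + 179 \left(-93\right)\right) - 30618 = \left(-60 - 16647\right) - 30618 = -16707 - 30618 = -47325$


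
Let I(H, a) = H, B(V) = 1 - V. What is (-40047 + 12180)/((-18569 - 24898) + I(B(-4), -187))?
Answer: 27867/43462 ≈ 0.64118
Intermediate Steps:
(-40047 + 12180)/((-18569 - 24898) + I(B(-4), -187)) = (-40047 + 12180)/((-18569 - 24898) + (1 - 1*(-4))) = -27867/(-43467 + (1 + 4)) = -27867/(-43467 + 5) = -27867/(-43462) = -27867*(-1/43462) = 27867/43462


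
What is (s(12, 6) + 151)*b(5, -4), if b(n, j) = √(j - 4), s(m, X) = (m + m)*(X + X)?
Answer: 878*I*√2 ≈ 1241.7*I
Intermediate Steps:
s(m, X) = 4*X*m (s(m, X) = (2*m)*(2*X) = 4*X*m)
b(n, j) = √(-4 + j)
(s(12, 6) + 151)*b(5, -4) = (4*6*12 + 151)*√(-4 - 4) = (288 + 151)*√(-8) = 439*(2*I*√2) = 878*I*√2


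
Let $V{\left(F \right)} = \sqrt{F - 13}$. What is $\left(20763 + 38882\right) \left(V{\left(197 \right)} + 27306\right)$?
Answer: $1628666370 + 119290 \sqrt{46} \approx 1.6295 \cdot 10^{9}$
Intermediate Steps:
$V{\left(F \right)} = \sqrt{-13 + F}$
$\left(20763 + 38882\right) \left(V{\left(197 \right)} + 27306\right) = \left(20763 + 38882\right) \left(\sqrt{-13 + 197} + 27306\right) = 59645 \left(\sqrt{184} + 27306\right) = 59645 \left(2 \sqrt{46} + 27306\right) = 59645 \left(27306 + 2 \sqrt{46}\right) = 1628666370 + 119290 \sqrt{46}$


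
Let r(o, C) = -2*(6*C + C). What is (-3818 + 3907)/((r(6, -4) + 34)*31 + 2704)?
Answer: 89/5494 ≈ 0.016199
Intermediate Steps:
r(o, C) = -14*C
(-3818 + 3907)/((r(6, -4) + 34)*31 + 2704) = (-3818 + 3907)/((-14*(-4) + 34)*31 + 2704) = 89/((56 + 34)*31 + 2704) = 89/(90*31 + 2704) = 89/(2790 + 2704) = 89/5494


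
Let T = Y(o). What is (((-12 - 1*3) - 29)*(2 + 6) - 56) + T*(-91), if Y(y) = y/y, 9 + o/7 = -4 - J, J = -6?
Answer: -499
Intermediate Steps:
o = -49 (o = -63 + 7*(-4 - 1*(-6)) = -63 + 7*(-4 + 6) = -63 + 7*2 = -63 + 14 = -49)
Y(y) = 1
T = 1
(((-12 - 1*3) - 29)*(2 + 6) - 56) + T*(-91) = (((-12 - 1*3) - 29)*(2 + 6) - 56) + 1*(-91) = (((-12 - 3) - 29)*8 - 56) - 91 = ((-15 - 29)*8 - 56) - 91 = (-44*8 - 56) - 91 = (-352 - 56) - 91 = -408 - 91 = -499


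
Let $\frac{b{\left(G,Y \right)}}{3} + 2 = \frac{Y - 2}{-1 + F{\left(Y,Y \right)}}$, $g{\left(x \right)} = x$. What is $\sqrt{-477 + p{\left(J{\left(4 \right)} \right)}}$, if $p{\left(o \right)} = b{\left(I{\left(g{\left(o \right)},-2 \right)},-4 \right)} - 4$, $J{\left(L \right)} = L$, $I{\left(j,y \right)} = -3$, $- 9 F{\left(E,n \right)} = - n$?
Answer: $\frac{i \sqrt{80197}}{13} \approx 21.784 i$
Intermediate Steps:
$F{\left(E,n \right)} = \frac{n}{9}$ ($F{\left(E,n \right)} = - \frac{\left(-1\right) n}{9} = \frac{n}{9}$)
$b{\left(G,Y \right)} = -6 + \frac{3 \left(-2 + Y\right)}{-1 + \frac{Y}{9}}$ ($b{\left(G,Y \right)} = -6 + 3 \frac{Y - 2}{-1 + \frac{Y}{9}} = -6 + 3 \frac{-2 + Y}{-1 + \frac{Y}{9}} = -6 + \frac{3 \left(-2 + Y\right)}{-1 + \frac{Y}{9}}$)
$p{\left(o \right)} = \frac{32}{13}$ ($p{\left(o \right)} = 21 \left(-4\right) \frac{1}{-9 - 4} - 4 = 21 \left(-4\right) \frac{1}{-13} - 4 = 21 \left(-4\right) \left(- \frac{1}{13}\right) - 4 = \frac{84}{13} - 4 = \frac{32}{13}$)
$\sqrt{-477 + p{\left(J{\left(4 \right)} \right)}} = \sqrt{-477 + \frac{32}{13}} = \sqrt{- \frac{6169}{13}} = \frac{i \sqrt{80197}}{13}$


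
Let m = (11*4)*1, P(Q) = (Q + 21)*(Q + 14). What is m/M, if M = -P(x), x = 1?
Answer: -2/15 ≈ -0.13333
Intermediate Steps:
P(Q) = (14 + Q)*(21 + Q) (P(Q) = (21 + Q)*(14 + Q) = (14 + Q)*(21 + Q))
m = 44 (m = 44*1 = 44)
M = -330 (M = -(294 + 1**2 + 35*1) = -(294 + 1 + 35) = -1*330 = -330)
m/M = 44/(-330) = 44*(-1/330) = -2/15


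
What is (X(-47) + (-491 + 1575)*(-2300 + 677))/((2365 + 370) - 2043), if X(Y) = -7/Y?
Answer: -82688597/32524 ≈ -2542.4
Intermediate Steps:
(X(-47) + (-491 + 1575)*(-2300 + 677))/((2365 + 370) - 2043) = (-7/(-47) + (-491 + 1575)*(-2300 + 677))/((2365 + 370) - 2043) = (-7*(-1/47) + 1084*(-1623))/(2735 - 2043) = (7/47 - 1759332)/692 = -82688597/47*1/692 = -82688597/32524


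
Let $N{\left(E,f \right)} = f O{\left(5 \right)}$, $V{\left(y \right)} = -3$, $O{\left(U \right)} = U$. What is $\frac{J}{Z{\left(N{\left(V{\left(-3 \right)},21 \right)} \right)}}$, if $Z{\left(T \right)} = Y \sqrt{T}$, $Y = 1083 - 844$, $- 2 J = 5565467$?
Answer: $- \frac{5565467 \sqrt{105}}{50190} \approx -1136.3$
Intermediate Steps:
$J = - \frac{5565467}{2}$ ($J = \left(- \frac{1}{2}\right) 5565467 = - \frac{5565467}{2} \approx -2.7827 \cdot 10^{6}$)
$Y = 239$
$N{\left(E,f \right)} = 5 f$ ($N{\left(E,f \right)} = f 5 = 5 f$)
$Z{\left(T \right)} = 239 \sqrt{T}$
$\frac{J}{Z{\left(N{\left(V{\left(-3 \right)},21 \right)} \right)}} = - \frac{5565467}{2 \cdot 239 \sqrt{5 \cdot 21}} = - \frac{5565467}{2 \cdot 239 \sqrt{105}} = - \frac{5565467 \frac{\sqrt{105}}{25095}}{2} = - \frac{5565467 \sqrt{105}}{50190}$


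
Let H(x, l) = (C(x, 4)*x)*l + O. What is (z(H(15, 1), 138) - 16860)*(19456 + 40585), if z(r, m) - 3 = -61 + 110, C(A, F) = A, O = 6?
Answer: -1009169128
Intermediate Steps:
H(x, l) = 6 + l*x² (H(x, l) = (x*x)*l + 6 = x²*l + 6 = l*x² + 6 = 6 + l*x²)
z(r, m) = 52 (z(r, m) = 3 + (-61 + 110) = 3 + 49 = 52)
(z(H(15, 1), 138) - 16860)*(19456 + 40585) = (52 - 16860)*(19456 + 40585) = -16808*60041 = -1009169128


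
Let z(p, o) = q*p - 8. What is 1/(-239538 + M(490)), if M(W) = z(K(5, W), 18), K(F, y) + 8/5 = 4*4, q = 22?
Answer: -5/1196146 ≈ -4.1801e-6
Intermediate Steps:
K(F, y) = 72/5 (K(F, y) = -8/5 + 4*4 = -8/5 + 16 = 72/5)
z(p, o) = -8 + 22*p (z(p, o) = 22*p - 8 = -8 + 22*p)
M(W) = 1544/5 (M(W) = -8 + 22*(72/5) = -8 + 1584/5 = 1544/5)
1/(-239538 + M(490)) = 1/(-239538 + 1544/5) = 1/(-1196146/5) = -5/1196146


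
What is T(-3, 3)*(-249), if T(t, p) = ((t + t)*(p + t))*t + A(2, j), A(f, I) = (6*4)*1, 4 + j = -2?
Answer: -5976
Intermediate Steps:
j = -6 (j = -4 - 2 = -6)
A(f, I) = 24 (A(f, I) = 24*1 = 24)
T(t, p) = 24 + 2*t²*(p + t) (T(t, p) = ((t + t)*(p + t))*t + 24 = ((2*t)*(p + t))*t + 24 = (2*t*(p + t))*t + 24 = 2*t²*(p + t) + 24 = 24 + 2*t²*(p + t))
T(-3, 3)*(-249) = (24 + 2*(-3)³ + 2*3*(-3)²)*(-249) = (24 + 2*(-27) + 2*3*9)*(-249) = (24 - 54 + 54)*(-249) = 24*(-249) = -5976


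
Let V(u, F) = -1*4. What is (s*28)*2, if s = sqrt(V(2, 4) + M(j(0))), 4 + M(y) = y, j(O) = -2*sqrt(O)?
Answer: 112*I*sqrt(2) ≈ 158.39*I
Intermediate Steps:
M(y) = -4 + y
V(u, F) = -4
s = 2*I*sqrt(2) (s = sqrt(-4 + (-4 - 2*sqrt(0))) = sqrt(-4 + (-4 - 2*0)) = sqrt(-4 + (-4 + 0)) = sqrt(-4 - 4) = sqrt(-8) = 2*I*sqrt(2) ≈ 2.8284*I)
(s*28)*2 = ((2*I*sqrt(2))*28)*2 = (56*I*sqrt(2))*2 = 112*I*sqrt(2)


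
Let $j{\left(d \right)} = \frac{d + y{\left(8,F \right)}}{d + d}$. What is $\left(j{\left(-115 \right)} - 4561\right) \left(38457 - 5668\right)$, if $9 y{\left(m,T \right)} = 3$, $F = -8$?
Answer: $- \frac{51589327297}{345} \approx -1.4953 \cdot 10^{8}$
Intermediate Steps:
$y{\left(m,T \right)} = \frac{1}{3}$ ($y{\left(m,T \right)} = \frac{1}{9} \cdot 3 = \frac{1}{3}$)
$j{\left(d \right)} = \frac{\frac{1}{3} + d}{2 d}$ ($j{\left(d \right)} = \frac{d + \frac{1}{3}}{d + d} = \frac{\frac{1}{3} + d}{2 d}$)
$\left(j{\left(-115 \right)} - 4561\right) \left(38457 - 5668\right) = \left(\frac{1 + 3 \left(-115\right)}{6 \left(-115\right)} - 4561\right) \left(38457 - 5668\right) = \left(\frac{1}{6} \left(- \frac{1}{115}\right) \left(1 - 345\right) - 4561\right) \left(38457 + \left(-20608 + 14940\right)\right) = \left(\frac{1}{6} \left(- \frac{1}{115}\right) \left(-344\right) - 4561\right) \left(38457 - 5668\right) = \left(\frac{172}{345} - 4561\right) 32789 = \left(- \frac{1573373}{345}\right) 32789 = - \frac{51589327297}{345}$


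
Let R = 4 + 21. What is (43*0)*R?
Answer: 0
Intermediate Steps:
R = 25
(43*0)*R = (43*0)*25 = 0*25 = 0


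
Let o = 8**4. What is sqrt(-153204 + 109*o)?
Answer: 2*sqrt(73315) ≈ 541.54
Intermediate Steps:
o = 4096
sqrt(-153204 + 109*o) = sqrt(-153204 + 109*4096) = sqrt(-153204 + 446464) = sqrt(293260) = 2*sqrt(73315)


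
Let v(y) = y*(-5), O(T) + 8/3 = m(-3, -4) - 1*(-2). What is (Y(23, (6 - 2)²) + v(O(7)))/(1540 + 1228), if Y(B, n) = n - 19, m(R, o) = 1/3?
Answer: -1/2076 ≈ -0.00048170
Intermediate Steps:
m(R, o) = ⅓
Y(B, n) = -19 + n
O(T) = -⅓ (O(T) = -8/3 + (⅓ - 1*(-2)) = -8/3 + (⅓ + 2) = -8/3 + 7/3 = -⅓)
v(y) = -5*y
(Y(23, (6 - 2)²) + v(O(7)))/(1540 + 1228) = ((-19 + (6 - 2)²) - 5*(-⅓))/(1540 + 1228) = ((-19 + 4²) + 5/3)/2768 = ((-19 + 16) + 5/3)*(1/2768) = (-3 + 5/3)*(1/2768) = -4/3*1/2768 = -1/2076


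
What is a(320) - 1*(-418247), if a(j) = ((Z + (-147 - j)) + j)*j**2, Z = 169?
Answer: 2671047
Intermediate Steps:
a(j) = 22*j**2 (a(j) = ((169 + (-147 - j)) + j)*j**2 = ((22 - j) + j)*j**2 = 22*j**2)
a(320) - 1*(-418247) = 22*320**2 - 1*(-418247) = 22*102400 + 418247 = 2252800 + 418247 = 2671047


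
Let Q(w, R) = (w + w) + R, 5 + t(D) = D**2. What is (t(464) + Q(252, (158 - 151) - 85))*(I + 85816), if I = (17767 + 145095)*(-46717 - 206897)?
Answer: -8909974418353084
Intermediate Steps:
I = -41304083268 (I = 162862*(-253614) = -41304083268)
t(D) = -5 + D**2
Q(w, R) = R + 2*w (Q(w, R) = 2*w + R = R + 2*w)
(t(464) + Q(252, (158 - 151) - 85))*(I + 85816) = ((-5 + 464**2) + (((158 - 151) - 85) + 2*252))*(-41304083268 + 85816) = ((-5 + 215296) + ((7 - 85) + 504))*(-41303997452) = (215291 + (-78 + 504))*(-41303997452) = (215291 + 426)*(-41303997452) = 215717*(-41303997452) = -8909974418353084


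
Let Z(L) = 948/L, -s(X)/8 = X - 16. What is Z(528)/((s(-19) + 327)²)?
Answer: 79/16211756 ≈ 4.8730e-6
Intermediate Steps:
s(X) = 128 - 8*X (s(X) = -8*(X - 16) = -8*(-16 + X) = 128 - 8*X)
Z(528)/((s(-19) + 327)²) = (948/528)/(((128 - 8*(-19)) + 327)²) = (948*(1/528))/(((128 + 152) + 327)²) = 79/(44*((280 + 327)²)) = 79/(44*(607²)) = (79/44)/368449 = (79/44)*(1/368449) = 79/16211756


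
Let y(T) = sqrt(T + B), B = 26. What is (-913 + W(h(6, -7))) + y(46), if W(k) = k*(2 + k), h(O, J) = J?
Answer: -878 + 6*sqrt(2) ≈ -869.51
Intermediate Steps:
y(T) = sqrt(26 + T) (y(T) = sqrt(T + 26) = sqrt(26 + T))
(-913 + W(h(6, -7))) + y(46) = (-913 - 7*(2 - 7)) + sqrt(26 + 46) = (-913 - 7*(-5)) + sqrt(72) = (-913 + 35) + 6*sqrt(2) = -878 + 6*sqrt(2)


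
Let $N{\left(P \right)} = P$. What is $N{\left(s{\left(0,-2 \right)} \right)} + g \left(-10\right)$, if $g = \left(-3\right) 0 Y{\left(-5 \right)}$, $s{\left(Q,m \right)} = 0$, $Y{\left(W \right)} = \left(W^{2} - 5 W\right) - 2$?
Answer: $0$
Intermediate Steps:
$Y{\left(W \right)} = -2 + W^{2} - 5 W$
$g = 0$ ($g = \left(-3\right) 0 \left(-2 + \left(-5\right)^{2} - -25\right) = 0 \left(-2 + 25 + 25\right) = 0 \cdot 48 = 0$)
$N{\left(s{\left(0,-2 \right)} \right)} + g \left(-10\right) = 0 + 0 \left(-10\right) = 0 + 0 = 0$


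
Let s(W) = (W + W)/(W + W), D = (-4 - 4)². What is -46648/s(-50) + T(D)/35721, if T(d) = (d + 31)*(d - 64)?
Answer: -46648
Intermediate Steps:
D = 64 (D = (-8)² = 64)
s(W) = 1 (s(W) = (2*W)/((2*W)) = (2*W)*(1/(2*W)) = 1)
T(d) = (-64 + d)*(31 + d) (T(d) = (31 + d)*(-64 + d) = (-64 + d)*(31 + d))
-46648/s(-50) + T(D)/35721 = -46648/1 + (-1984 + 64² - 33*64)/35721 = -46648*1 + (-1984 + 4096 - 2112)*(1/35721) = -46648 + 0*(1/35721) = -46648 + 0 = -46648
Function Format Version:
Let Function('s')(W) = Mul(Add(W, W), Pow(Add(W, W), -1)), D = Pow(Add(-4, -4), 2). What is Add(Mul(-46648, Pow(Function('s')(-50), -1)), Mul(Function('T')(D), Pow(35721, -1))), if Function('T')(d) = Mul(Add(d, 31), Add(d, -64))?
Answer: -46648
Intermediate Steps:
D = 64 (D = Pow(-8, 2) = 64)
Function('s')(W) = 1 (Function('s')(W) = Mul(Mul(2, W), Pow(Mul(2, W), -1)) = Mul(Mul(2, W), Mul(Rational(1, 2), Pow(W, -1))) = 1)
Function('T')(d) = Mul(Add(-64, d), Add(31, d)) (Function('T')(d) = Mul(Add(31, d), Add(-64, d)) = Mul(Add(-64, d), Add(31, d)))
Add(Mul(-46648, Pow(Function('s')(-50), -1)), Mul(Function('T')(D), Pow(35721, -1))) = Add(Mul(-46648, Pow(1, -1)), Mul(Add(-1984, Pow(64, 2), Mul(-33, 64)), Pow(35721, -1))) = Add(Mul(-46648, 1), Mul(Add(-1984, 4096, -2112), Rational(1, 35721))) = Add(-46648, Mul(0, Rational(1, 35721))) = Add(-46648, 0) = -46648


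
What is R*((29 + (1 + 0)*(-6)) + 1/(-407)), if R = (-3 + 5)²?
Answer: 37440/407 ≈ 91.990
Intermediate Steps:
R = 4 (R = 2² = 4)
R*((29 + (1 + 0)*(-6)) + 1/(-407)) = 4*((29 + (1 + 0)*(-6)) + 1/(-407)) = 4*((29 + 1*(-6)) - 1/407) = 4*((29 - 6) - 1/407) = 4*(23 - 1/407) = 4*(9360/407) = 37440/407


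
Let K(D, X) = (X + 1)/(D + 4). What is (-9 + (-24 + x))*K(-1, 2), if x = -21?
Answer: -54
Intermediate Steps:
K(D, X) = (1 + X)/(4 + D)
(-9 + (-24 + x))*K(-1, 2) = (-9 + (-24 - 21))*((1 + 2)/(4 - 1)) = (-9 - 45)*(3/3) = -18*3 = -54*1 = -54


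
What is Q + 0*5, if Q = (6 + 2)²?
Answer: 64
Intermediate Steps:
Q = 64 (Q = 8² = 64)
Q + 0*5 = 64 + 0*5 = 64 + 0 = 64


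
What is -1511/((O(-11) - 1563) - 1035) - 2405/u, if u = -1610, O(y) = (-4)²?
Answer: 432121/207851 ≈ 2.0790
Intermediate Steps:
O(y) = 16
-1511/((O(-11) - 1563) - 1035) - 2405/u = -1511/((16 - 1563) - 1035) - 2405/(-1610) = -1511/(-1547 - 1035) - 2405*(-1/1610) = -1511/(-2582) + 481/322 = -1511*(-1/2582) + 481/322 = 1511/2582 + 481/322 = 432121/207851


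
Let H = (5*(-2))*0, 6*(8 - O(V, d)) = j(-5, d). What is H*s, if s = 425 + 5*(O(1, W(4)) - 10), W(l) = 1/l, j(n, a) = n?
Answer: 0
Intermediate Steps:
O(V, d) = 53/6 (O(V, d) = 8 - ⅙*(-5) = 8 + ⅚ = 53/6)
H = 0 (H = -10*0 = 0)
s = 2515/6 (s = 425 + 5*(53/6 - 10) = 425 + 5*(-7/6) = 425 - 35/6 = 2515/6 ≈ 419.17)
H*s = 0*(2515/6) = 0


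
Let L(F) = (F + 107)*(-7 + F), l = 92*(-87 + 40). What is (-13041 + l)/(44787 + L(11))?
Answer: -17365/45259 ≈ -0.38368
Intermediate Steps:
l = -4324 (l = 92*(-47) = -4324)
L(F) = (-7 + F)*(107 + F) (L(F) = (107 + F)*(-7 + F) = (-7 + F)*(107 + F))
(-13041 + l)/(44787 + L(11)) = (-13041 - 4324)/(44787 + (-749 + 11² + 100*11)) = -17365/(44787 + (-749 + 121 + 1100)) = -17365/(44787 + 472) = -17365/45259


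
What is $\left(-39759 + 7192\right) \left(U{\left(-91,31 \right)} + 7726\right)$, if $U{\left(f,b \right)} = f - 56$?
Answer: $-246825293$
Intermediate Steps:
$U{\left(f,b \right)} = -56 + f$
$\left(-39759 + 7192\right) \left(U{\left(-91,31 \right)} + 7726\right) = \left(-39759 + 7192\right) \left(\left(-56 - 91\right) + 7726\right) = - 32567 \left(-147 + 7726\right) = \left(-32567\right) 7579 = -246825293$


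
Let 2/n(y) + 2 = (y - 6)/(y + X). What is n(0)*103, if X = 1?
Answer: -103/4 ≈ -25.750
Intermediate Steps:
n(y) = 2/(-2 + (-6 + y)/(1 + y)) (n(y) = 2/(-2 + (y - 6)/(y + 1)) = 2/(-2 + (-6 + y)/(1 + y)))
n(0)*103 = (2*(-1 - 1*0)/(8 + 0))*103 = (2*(-1 + 0)/8)*103 = (2*(1/8)*(-1))*103 = -1/4*103 = -103/4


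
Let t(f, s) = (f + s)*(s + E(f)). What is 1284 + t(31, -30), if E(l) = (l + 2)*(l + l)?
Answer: 3300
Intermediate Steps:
E(l) = 2*l*(2 + l) (E(l) = (2 + l)*(2*l) = 2*l*(2 + l))
t(f, s) = (f + s)*(s + 2*f*(2 + f))
1284 + t(31, -30) = 1284 + ((-30)**2 + 31*(-30) + 2*31**2*(2 + 31) + 2*31*(-30)*(2 + 31)) = 1284 + (900 - 930 + 2*961*33 + 2*31*(-30)*33) = 1284 + (900 - 930 + 63426 - 61380) = 1284 + 2016 = 3300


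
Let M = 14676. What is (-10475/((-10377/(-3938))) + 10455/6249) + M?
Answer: 231337278911/21615291 ≈ 10702.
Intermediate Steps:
(-10475/((-10377/(-3938))) + 10455/6249) + M = (-10475/((-10377/(-3938))) + 10455/6249) + 14676 = (-10475/((-10377*(-1/3938))) + 10455*(1/6249)) + 14676 = (-10475/10377/3938 + 3485/2083) + 14676 = (-10475*3938/10377 + 3485/2083) + 14676 = (-41250550/10377 + 3485/2083) + 14676 = -85888731805/21615291 + 14676 = 231337278911/21615291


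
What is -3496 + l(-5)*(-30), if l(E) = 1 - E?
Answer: -3676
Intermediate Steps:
-3496 + l(-5)*(-30) = -3496 + (1 - 1*(-5))*(-30) = -3496 + (1 + 5)*(-30) = -3496 + 6*(-30) = -3496 - 180 = -3676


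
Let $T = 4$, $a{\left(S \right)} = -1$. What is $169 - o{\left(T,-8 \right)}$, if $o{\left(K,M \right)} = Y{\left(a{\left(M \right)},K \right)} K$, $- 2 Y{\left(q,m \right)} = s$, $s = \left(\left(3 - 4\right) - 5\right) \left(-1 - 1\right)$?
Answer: $193$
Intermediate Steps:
$s = 12$ ($s = \left(\left(3 - 4\right) - 5\right) \left(-2\right) = \left(-1 - 5\right) \left(-2\right) = \left(-6\right) \left(-2\right) = 12$)
$Y{\left(q,m \right)} = -6$ ($Y{\left(q,m \right)} = \left(- \frac{1}{2}\right) 12 = -6$)
$o{\left(K,M \right)} = - 6 K$
$169 - o{\left(T,-8 \right)} = 169 - \left(-6\right) 4 = 169 - -24 = 169 + 24 = 193$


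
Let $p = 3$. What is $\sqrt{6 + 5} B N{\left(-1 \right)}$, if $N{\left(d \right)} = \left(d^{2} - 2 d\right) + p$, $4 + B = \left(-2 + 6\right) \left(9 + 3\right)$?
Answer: $264 \sqrt{11} \approx 875.59$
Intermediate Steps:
$B = 44$ ($B = -4 + \left(-2 + 6\right) \left(9 + 3\right) = -4 + 4 \cdot 12 = -4 + 48 = 44$)
$N{\left(d \right)} = 3 + d^{2} - 2 d$ ($N{\left(d \right)} = \left(d^{2} - 2 d\right) + 3 = 3 + d^{2} - 2 d$)
$\sqrt{6 + 5} B N{\left(-1 \right)} = \sqrt{6 + 5} \cdot 44 \left(3 + \left(-1\right)^{2} - -2\right) = \sqrt{11} \cdot 44 \left(3 + 1 + 2\right) = 44 \sqrt{11} \cdot 6 = 264 \sqrt{11}$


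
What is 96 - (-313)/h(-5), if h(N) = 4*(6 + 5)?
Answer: 4537/44 ≈ 103.11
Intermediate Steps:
h(N) = 44 (h(N) = 4*11 = 44)
96 - (-313)/h(-5) = 96 - (-313)/44 = 96 - 1*(-313/44) = 96 + 313/44 = 4537/44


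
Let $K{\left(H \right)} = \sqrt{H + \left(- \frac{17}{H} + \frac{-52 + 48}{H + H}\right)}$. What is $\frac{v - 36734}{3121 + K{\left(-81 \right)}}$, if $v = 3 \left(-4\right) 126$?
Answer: $- \frac{9668627046}{788998463} + \frac{344214 i \sqrt{6542}}{788998463} \approx -12.254 + 0.035286 i$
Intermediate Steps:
$v = -1512$ ($v = \left(-12\right) 126 = -1512$)
$K{\left(H \right)} = \sqrt{H - \frac{19}{H}}$ ($K{\left(H \right)} = \sqrt{H - \left(4 \frac{1}{2 H} + \frac{17}{H}\right)} = \sqrt{H - \left(\frac{17}{H} + 4 \cdot \frac{1}{2} \frac{1}{H}\right)} = \sqrt{H - \frac{19}{H}}$)
$\frac{v - 36734}{3121 + K{\left(-81 \right)}} = \frac{-1512 - 36734}{3121 + \sqrt{-81 - \frac{19}{-81}}} = - \frac{38246}{3121 + \sqrt{-81 - - \frac{19}{81}}} = - \frac{38246}{3121 + \sqrt{-81 + \frac{19}{81}}} = - \frac{38246}{3121 + \sqrt{- \frac{6542}{81}}} = - \frac{38246}{3121 + \frac{i \sqrt{6542}}{9}}$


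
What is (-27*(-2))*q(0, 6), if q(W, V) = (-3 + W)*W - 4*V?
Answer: -1296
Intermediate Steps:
q(W, V) = -4*V + W*(-3 + W) (q(W, V) = W*(-3 + W) - 4*V = -4*V + W*(-3 + W))
(-27*(-2))*q(0, 6) = (-27*(-2))*(0² - 4*6 - 3*0) = (-27*(-2))*(0 - 24 + 0) = 54*(-24) = -1296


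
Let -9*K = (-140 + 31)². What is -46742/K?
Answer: 420678/11881 ≈ 35.408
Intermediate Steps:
K = -11881/9 (K = -(-140 + 31)²/9 = -⅑*(-109)² = -⅑*11881 = -11881/9 ≈ -1320.1)
-46742/K = -46742/(-11881/9) = -46742*(-9/11881) = 420678/11881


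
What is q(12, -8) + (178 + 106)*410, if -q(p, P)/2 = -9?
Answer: 116458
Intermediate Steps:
q(p, P) = 18 (q(p, P) = -2*(-9) = 18)
q(12, -8) + (178 + 106)*410 = 18 + (178 + 106)*410 = 18 + 284*410 = 18 + 116440 = 116458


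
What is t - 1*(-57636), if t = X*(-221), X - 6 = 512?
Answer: -56842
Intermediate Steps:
X = 518 (X = 6 + 512 = 518)
t = -114478 (t = 518*(-221) = -114478)
t - 1*(-57636) = -114478 - 1*(-57636) = -114478 + 57636 = -56842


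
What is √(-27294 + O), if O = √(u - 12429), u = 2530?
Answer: √(-27294 + I*√9899) ≈ 0.3011 + 165.21*I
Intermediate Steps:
O = I*√9899 (O = √(2530 - 12429) = √(-9899) = I*√9899 ≈ 99.494*I)
√(-27294 + O) = √(-27294 + I*√9899)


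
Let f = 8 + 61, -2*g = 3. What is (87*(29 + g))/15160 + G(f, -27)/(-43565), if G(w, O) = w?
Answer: 41273289/264178160 ≈ 0.15623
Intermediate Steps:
g = -3/2 (g = -½*3 = -3/2 ≈ -1.5000)
f = 69
(87*(29 + g))/15160 + G(f, -27)/(-43565) = (87*(29 - 3/2))/15160 + 69/(-43565) = (87*(55/2))*(1/15160) + 69*(-1/43565) = (4785/2)*(1/15160) - 69/43565 = 957/6064 - 69/43565 = 41273289/264178160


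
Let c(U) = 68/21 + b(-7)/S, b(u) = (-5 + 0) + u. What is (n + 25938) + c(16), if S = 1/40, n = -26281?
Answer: -17215/21 ≈ -819.76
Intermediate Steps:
b(u) = -5 + u
S = 1/40 ≈ 0.025000
c(U) = -10012/21 (c(U) = 68/21 + (-5 - 7)/(1/40) = 68*(1/21) - 12*40 = 68/21 - 480 = -10012/21)
(n + 25938) + c(16) = (-26281 + 25938) - 10012/21 = -343 - 10012/21 = -17215/21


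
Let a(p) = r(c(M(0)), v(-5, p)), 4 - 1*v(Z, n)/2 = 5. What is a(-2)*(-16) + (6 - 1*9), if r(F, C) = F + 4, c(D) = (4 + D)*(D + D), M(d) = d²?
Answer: -67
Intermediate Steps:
v(Z, n) = -2 (v(Z, n) = 8 - 2*5 = 8 - 10 = -2)
c(D) = 2*D*(4 + D) (c(D) = (4 + D)*(2*D) = 2*D*(4 + D))
r(F, C) = 4 + F
a(p) = 4 (a(p) = 4 + 2*0²*(4 + 0²) = 4 + 2*0*(4 + 0) = 4 + 2*0*4 = 4 + 0 = 4)
a(-2)*(-16) + (6 - 1*9) = 4*(-16) + (6 - 1*9) = -64 + (6 - 9) = -64 - 3 = -67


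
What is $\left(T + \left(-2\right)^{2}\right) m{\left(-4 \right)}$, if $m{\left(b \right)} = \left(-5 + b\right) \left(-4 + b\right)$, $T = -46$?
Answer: $-3024$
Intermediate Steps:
$\left(T + \left(-2\right)^{2}\right) m{\left(-4 \right)} = \left(-46 + \left(-2\right)^{2}\right) \left(20 + \left(-4\right)^{2} - -36\right) = \left(-46 + 4\right) \left(20 + 16 + 36\right) = \left(-42\right) 72 = -3024$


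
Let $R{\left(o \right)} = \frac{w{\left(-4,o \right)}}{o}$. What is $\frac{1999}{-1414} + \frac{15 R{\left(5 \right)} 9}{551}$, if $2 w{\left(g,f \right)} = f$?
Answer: $- \frac{503002}{389557} \approx -1.2912$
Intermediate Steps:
$w{\left(g,f \right)} = \frac{f}{2}$
$R{\left(o \right)} = \frac{1}{2}$ ($R{\left(o \right)} = \frac{\frac{1}{2} o}{o} = \frac{1}{2}$)
$\frac{1999}{-1414} + \frac{15 R{\left(5 \right)} 9}{551} = \frac{1999}{-1414} + \frac{15 \cdot \frac{1}{2} \cdot 9}{551} = 1999 \left(- \frac{1}{1414}\right) + \frac{15}{2} \cdot 9 \cdot \frac{1}{551} = - \frac{1999}{1414} + \frac{135}{2} \cdot \frac{1}{551} = - \frac{1999}{1414} + \frac{135}{1102} = - \frac{503002}{389557}$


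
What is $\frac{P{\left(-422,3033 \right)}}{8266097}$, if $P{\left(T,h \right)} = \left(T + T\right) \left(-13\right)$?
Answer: $\frac{10972}{8266097} \approx 0.0013273$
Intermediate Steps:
$P{\left(T,h \right)} = - 26 T$ ($P{\left(T,h \right)} = 2 T \left(-13\right) = - 26 T$)
$\frac{P{\left(-422,3033 \right)}}{8266097} = \frac{\left(-26\right) \left(-422\right)}{8266097} = 10972 \cdot \frac{1}{8266097} = \frac{10972}{8266097}$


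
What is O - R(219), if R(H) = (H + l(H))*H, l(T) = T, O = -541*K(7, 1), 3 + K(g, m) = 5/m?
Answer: -97004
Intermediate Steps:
K(g, m) = -3 + 5/m
O = -1082 (O = -541*(-3 + 5/1) = -541*(-3 + 5*1) = -541*(-3 + 5) = -541*2 = -1082)
R(H) = 2*H² (R(H) = (H + H)*H = (2*H)*H = 2*H²)
O - R(219) = -1082 - 2*219² = -1082 - 2*47961 = -1082 - 1*95922 = -1082 - 95922 = -97004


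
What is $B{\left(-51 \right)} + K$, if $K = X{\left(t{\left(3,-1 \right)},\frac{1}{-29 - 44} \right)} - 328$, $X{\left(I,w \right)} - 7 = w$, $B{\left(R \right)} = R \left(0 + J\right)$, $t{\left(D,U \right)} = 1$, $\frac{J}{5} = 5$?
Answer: $- \frac{116509}{73} \approx -1596.0$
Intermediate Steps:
$J = 25$ ($J = 5 \cdot 5 = 25$)
$B{\left(R \right)} = 25 R$ ($B{\left(R \right)} = R \left(0 + 25\right) = R 25 = 25 R$)
$X{\left(I,w \right)} = 7 + w$
$K = - \frac{23434}{73}$ ($K = \left(7 + \frac{1}{-29 - 44}\right) - 328 = \left(7 + \frac{1}{-73}\right) - 328 = \left(7 - \frac{1}{73}\right) - 328 = \frac{510}{73} - 328 = - \frac{23434}{73} \approx -321.01$)
$B{\left(-51 \right)} + K = 25 \left(-51\right) - \frac{23434}{73} = -1275 - \frac{23434}{73} = - \frac{116509}{73}$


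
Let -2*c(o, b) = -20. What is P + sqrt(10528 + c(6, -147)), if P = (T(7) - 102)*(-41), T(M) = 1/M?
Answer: 29233/7 + sqrt(10538) ≈ 4278.8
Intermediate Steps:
c(o, b) = 10 (c(o, b) = -1/2*(-20) = 10)
P = 29233/7 (P = (1/7 - 102)*(-41) = -713/7*(-41) = 29233/7 ≈ 4176.1)
P + sqrt(10528 + c(6, -147)) = 29233/7 + sqrt(10528 + 10) = 29233/7 + sqrt(10538)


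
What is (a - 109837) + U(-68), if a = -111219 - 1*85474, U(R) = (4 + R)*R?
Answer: -302178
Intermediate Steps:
U(R) = R*(4 + R)
a = -196693 (a = -111219 - 85474 = -196693)
(a - 109837) + U(-68) = (-196693 - 109837) - 68*(4 - 68) = -306530 - 68*(-64) = -306530 + 4352 = -302178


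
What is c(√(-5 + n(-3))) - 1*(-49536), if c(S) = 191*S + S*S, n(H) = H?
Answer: 49528 + 382*I*√2 ≈ 49528.0 + 540.23*I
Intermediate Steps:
c(S) = S² + 191*S (c(S) = 191*S + S² = S² + 191*S)
c(√(-5 + n(-3))) - 1*(-49536) = √(-5 - 3)*(191 + √(-5 - 3)) - 1*(-49536) = √(-8)*(191 + √(-8)) + 49536 = (2*I*√2)*(191 + 2*I*√2) + 49536 = 2*I*√2*(191 + 2*I*√2) + 49536 = 49536 + 2*I*√2*(191 + 2*I*√2)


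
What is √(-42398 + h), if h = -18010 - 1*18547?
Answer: I*√78955 ≈ 280.99*I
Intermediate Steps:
h = -36557 (h = -18010 - 18547 = -36557)
√(-42398 + h) = √(-42398 - 36557) = √(-78955) = I*√78955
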